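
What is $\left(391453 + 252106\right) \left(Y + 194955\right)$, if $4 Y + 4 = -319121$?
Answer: $\frac{296484413505}{4} \approx 7.4121 \cdot 10^{10}$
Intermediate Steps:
$Y = - \frac{319125}{4}$ ($Y = -1 + \frac{1}{4} \left(-319121\right) = -1 - \frac{319121}{4} = - \frac{319125}{4} \approx -79781.0$)
$\left(391453 + 252106\right) \left(Y + 194955\right) = \left(391453 + 252106\right) \left(- \frac{319125}{4} + 194955\right) = 643559 \cdot \frac{460695}{4} = \frac{296484413505}{4}$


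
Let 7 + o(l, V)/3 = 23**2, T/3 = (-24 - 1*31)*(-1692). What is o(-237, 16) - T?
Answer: -277614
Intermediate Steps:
T = 279180 (T = 3*((-24 - 1*31)*(-1692)) = 3*((-24 - 31)*(-1692)) = 3*(-55*(-1692)) = 3*93060 = 279180)
o(l, V) = 1566 (o(l, V) = -21 + 3*23**2 = -21 + 3*529 = -21 + 1587 = 1566)
o(-237, 16) - T = 1566 - 1*279180 = 1566 - 279180 = -277614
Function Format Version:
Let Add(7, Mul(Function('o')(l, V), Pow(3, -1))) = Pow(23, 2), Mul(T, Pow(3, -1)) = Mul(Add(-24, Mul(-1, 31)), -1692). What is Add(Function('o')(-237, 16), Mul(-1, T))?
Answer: -277614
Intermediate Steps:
T = 279180 (T = Mul(3, Mul(Add(-24, Mul(-1, 31)), -1692)) = Mul(3, Mul(Add(-24, -31), -1692)) = Mul(3, Mul(-55, -1692)) = Mul(3, 93060) = 279180)
Function('o')(l, V) = 1566 (Function('o')(l, V) = Add(-21, Mul(3, Pow(23, 2))) = Add(-21, Mul(3, 529)) = Add(-21, 1587) = 1566)
Add(Function('o')(-237, 16), Mul(-1, T)) = Add(1566, Mul(-1, 279180)) = Add(1566, -279180) = -277614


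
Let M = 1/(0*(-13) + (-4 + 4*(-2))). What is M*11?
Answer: -11/12 ≈ -0.91667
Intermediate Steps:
M = -1/12 (M = 1/(0 + (-4 - 8)) = 1/(0 - 12) = 1/(-12) = -1/12 ≈ -0.083333)
M*11 = -1/12*11 = -11/12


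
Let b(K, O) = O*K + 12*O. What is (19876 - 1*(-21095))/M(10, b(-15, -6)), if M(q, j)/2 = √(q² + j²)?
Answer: 40971*√106/424 ≈ 994.86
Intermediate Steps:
b(K, O) = 12*O + K*O (b(K, O) = K*O + 12*O = 12*O + K*O)
M(q, j) = 2*√(j² + q²) (M(q, j) = 2*√(q² + j²) = 2*√(j² + q²))
(19876 - 1*(-21095))/M(10, b(-15, -6)) = (19876 - 1*(-21095))/((2*√((-6*(12 - 15))² + 10²))) = (19876 + 21095)/((2*√((-6*(-3))² + 100))) = 40971/((2*√(18² + 100))) = 40971/((2*√(324 + 100))) = 40971/((2*√424)) = 40971/((2*(2*√106))) = 40971/((4*√106)) = 40971*(√106/424) = 40971*√106/424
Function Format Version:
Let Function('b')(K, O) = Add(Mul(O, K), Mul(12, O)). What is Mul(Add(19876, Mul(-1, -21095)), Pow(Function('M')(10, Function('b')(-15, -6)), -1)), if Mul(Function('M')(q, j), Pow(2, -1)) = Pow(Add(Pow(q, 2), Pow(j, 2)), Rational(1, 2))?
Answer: Mul(Rational(40971, 424), Pow(106, Rational(1, 2))) ≈ 994.86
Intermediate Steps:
Function('b')(K, O) = Add(Mul(12, O), Mul(K, O)) (Function('b')(K, O) = Add(Mul(K, O), Mul(12, O)) = Add(Mul(12, O), Mul(K, O)))
Function('M')(q, j) = Mul(2, Pow(Add(Pow(j, 2), Pow(q, 2)), Rational(1, 2))) (Function('M')(q, j) = Mul(2, Pow(Add(Pow(q, 2), Pow(j, 2)), Rational(1, 2))) = Mul(2, Pow(Add(Pow(j, 2), Pow(q, 2)), Rational(1, 2))))
Mul(Add(19876, Mul(-1, -21095)), Pow(Function('M')(10, Function('b')(-15, -6)), -1)) = Mul(Add(19876, Mul(-1, -21095)), Pow(Mul(2, Pow(Add(Pow(Mul(-6, Add(12, -15)), 2), Pow(10, 2)), Rational(1, 2))), -1)) = Mul(Add(19876, 21095), Pow(Mul(2, Pow(Add(Pow(Mul(-6, -3), 2), 100), Rational(1, 2))), -1)) = Mul(40971, Pow(Mul(2, Pow(Add(Pow(18, 2), 100), Rational(1, 2))), -1)) = Mul(40971, Pow(Mul(2, Pow(Add(324, 100), Rational(1, 2))), -1)) = Mul(40971, Pow(Mul(2, Pow(424, Rational(1, 2))), -1)) = Mul(40971, Pow(Mul(2, Mul(2, Pow(106, Rational(1, 2)))), -1)) = Mul(40971, Pow(Mul(4, Pow(106, Rational(1, 2))), -1)) = Mul(40971, Mul(Rational(1, 424), Pow(106, Rational(1, 2)))) = Mul(Rational(40971, 424), Pow(106, Rational(1, 2)))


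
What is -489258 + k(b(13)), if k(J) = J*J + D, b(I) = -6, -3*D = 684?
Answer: -489450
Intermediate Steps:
D = -228 (D = -⅓*684 = -228)
k(J) = -228 + J² (k(J) = J*J - 228 = J² - 228 = -228 + J²)
-489258 + k(b(13)) = -489258 + (-228 + (-6)²) = -489258 + (-228 + 36) = -489258 - 192 = -489450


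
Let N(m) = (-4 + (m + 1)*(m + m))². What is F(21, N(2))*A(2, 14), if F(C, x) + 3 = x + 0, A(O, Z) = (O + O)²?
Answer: 976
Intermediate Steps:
A(O, Z) = 4*O² (A(O, Z) = (2*O)² = 4*O²)
N(m) = (-4 + 2*m*(1 + m))² (N(m) = (-4 + (1 + m)*(2*m))² = (-4 + 2*m*(1 + m))²)
F(C, x) = -3 + x (F(C, x) = -3 + (x + 0) = -3 + x)
F(21, N(2))*A(2, 14) = (-3 + 4*(-2 + 2 + 2²)²)*(4*2²) = (-3 + 4*(-2 + 2 + 4)²)*(4*4) = (-3 + 4*4²)*16 = (-3 + 4*16)*16 = (-3 + 64)*16 = 61*16 = 976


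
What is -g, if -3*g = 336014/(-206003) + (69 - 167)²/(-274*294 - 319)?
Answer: -4164797866/7140211125 ≈ -0.58329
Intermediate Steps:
g = 4164797866/7140211125 (g = -(336014/(-206003) + (69 - 167)²/(-274*294 - 319))/3 = -(336014*(-1/206003) + (-98)²/(-80556 - 319))/3 = -(-48002/29429 + 9604/(-80875))/3 = -(-48002/29429 + 9604*(-1/80875))/3 = -(-48002/29429 - 9604/80875)/3 = -⅓*(-4164797866/2380070375) = 4164797866/7140211125 ≈ 0.58329)
-g = -1*4164797866/7140211125 = -4164797866/7140211125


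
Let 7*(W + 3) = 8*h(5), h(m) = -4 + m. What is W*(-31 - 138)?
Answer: 2197/7 ≈ 313.86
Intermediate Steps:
W = -13/7 (W = -3 + (8*(-4 + 5))/7 = -3 + (8*1)/7 = -3 + (1/7)*8 = -3 + 8/7 = -13/7 ≈ -1.8571)
W*(-31 - 138) = -13*(-31 - 138)/7 = -13/7*(-169) = 2197/7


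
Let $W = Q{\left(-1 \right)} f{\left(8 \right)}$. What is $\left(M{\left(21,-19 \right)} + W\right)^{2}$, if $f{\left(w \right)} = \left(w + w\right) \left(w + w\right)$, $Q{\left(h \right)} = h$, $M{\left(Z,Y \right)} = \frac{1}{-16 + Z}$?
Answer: $\frac{1635841}{25} \approx 65434.0$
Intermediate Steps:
$f{\left(w \right)} = 4 w^{2}$ ($f{\left(w \right)} = 2 w 2 w = 4 w^{2}$)
$W = -256$ ($W = - 4 \cdot 8^{2} = - 4 \cdot 64 = \left(-1\right) 256 = -256$)
$\left(M{\left(21,-19 \right)} + W\right)^{2} = \left(\frac{1}{-16 + 21} - 256\right)^{2} = \left(\frac{1}{5} - 256\right)^{2} = \left(- \frac{1279}{5}\right)^{2} = \frac{1635841}{25}$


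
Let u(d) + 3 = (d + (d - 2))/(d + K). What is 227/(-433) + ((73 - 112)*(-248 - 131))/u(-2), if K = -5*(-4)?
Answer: -19202789/4330 ≈ -4434.8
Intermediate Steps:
K = 20
u(d) = -3 + (-2 + 2*d)/(20 + d) (u(d) = -3 + (d + (d - 2))/(d + 20) = -3 + (d + (-2 + d))/(20 + d) = -3 + (-2 + 2*d)/(20 + d))
227/(-433) + ((73 - 112)*(-248 - 131))/u(-2) = 227/(-433) + ((73 - 112)*(-248 - 131))/(((-62 - 1*(-2))/(20 - 2))) = 227*(-1/433) + (-39*(-379))/(((-62 + 2)/18)) = -227/433 + 14781/(((1/18)*(-60))) = -227/433 + 14781/(-10/3) = -227/433 + 14781*(-3/10) = -227/433 - 44343/10 = -19202789/4330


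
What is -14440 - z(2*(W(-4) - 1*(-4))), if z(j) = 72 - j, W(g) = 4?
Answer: -14496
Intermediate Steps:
-14440 - z(2*(W(-4) - 1*(-4))) = -14440 - (72 - 2*(4 - 1*(-4))) = -14440 - (72 - 2*(4 + 4)) = -14440 - (72 - 2*8) = -14440 - (72 - 1*16) = -14440 - (72 - 16) = -14440 - 1*56 = -14440 - 56 = -14496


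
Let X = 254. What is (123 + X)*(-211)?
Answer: -79547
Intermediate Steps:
(123 + X)*(-211) = (123 + 254)*(-211) = 377*(-211) = -79547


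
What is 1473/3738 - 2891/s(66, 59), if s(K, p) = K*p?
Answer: -7162/20559 ≈ -0.34836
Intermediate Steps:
1473/3738 - 2891/s(66, 59) = 1473/3738 - 2891/(66*59) = 1473*(1/3738) - 2891/3894 = 491/1246 - 2891*1/3894 = 491/1246 - 49/66 = -7162/20559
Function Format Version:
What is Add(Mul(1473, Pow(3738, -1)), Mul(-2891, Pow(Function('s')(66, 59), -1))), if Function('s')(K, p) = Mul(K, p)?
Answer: Rational(-7162, 20559) ≈ -0.34836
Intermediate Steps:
Add(Mul(1473, Pow(3738, -1)), Mul(-2891, Pow(Function('s')(66, 59), -1))) = Add(Mul(1473, Pow(3738, -1)), Mul(-2891, Pow(Mul(66, 59), -1))) = Add(Mul(1473, Rational(1, 3738)), Mul(-2891, Pow(3894, -1))) = Add(Rational(491, 1246), Mul(-2891, Rational(1, 3894))) = Add(Rational(491, 1246), Rational(-49, 66)) = Rational(-7162, 20559)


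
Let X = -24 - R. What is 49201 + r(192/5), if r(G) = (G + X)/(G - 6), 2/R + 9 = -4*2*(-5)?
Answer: 123544822/2511 ≈ 49201.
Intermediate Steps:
R = 2/31 (R = 2/(-9 - 4*2*(-5)) = 2/(-9 - 8*(-5)) = 2/(-9 + 40) = 2/31 ≈ 0.064516)
X = -746/31 (X = -24 - 1*2/31 = -24 - 2/31 = -746/31 ≈ -24.065)
r(G) = (-746/31 + G)/(-6 + G) (r(G) = (G - 746/31)/(G - 6) = (-746/31 + G)/(-6 + G))
49201 + r(192/5) = 49201 + (-746/31 + 192/5)/(-6 + 192/5) = 49201 + (2222/155)/(162/5) = 49201 + (5/162)*(2222/155) = 49201 + 1111/2511 = 123544822/2511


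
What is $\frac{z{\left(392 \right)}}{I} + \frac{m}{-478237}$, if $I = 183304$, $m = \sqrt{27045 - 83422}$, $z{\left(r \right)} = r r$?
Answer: $\frac{19208}{22913} - \frac{i \sqrt{56377}}{478237} \approx 0.8383 - 0.00049649 i$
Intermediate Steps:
$z{\left(r \right)} = r^{2}$
$m = i \sqrt{56377}$ ($m = \sqrt{-56377} = i \sqrt{56377} \approx 237.44 i$)
$\frac{z{\left(392 \right)}}{I} + \frac{m}{-478237} = \frac{392^{2}}{183304} + \frac{i \sqrt{56377}}{-478237} = 153664 \cdot \frac{1}{183304} + i \sqrt{56377} \left(- \frac{1}{478237}\right) = \frac{19208}{22913} - \frac{i \sqrt{56377}}{478237}$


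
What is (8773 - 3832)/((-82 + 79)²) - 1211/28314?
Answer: 15543175/28314 ≈ 548.96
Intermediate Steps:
(8773 - 3832)/((-82 + 79)²) - 1211/28314 = 4941/((-3)²) - 1211*1/28314 = 4941/9 - 1211/28314 = 4941*(⅑) - 1211/28314 = 549 - 1211/28314 = 15543175/28314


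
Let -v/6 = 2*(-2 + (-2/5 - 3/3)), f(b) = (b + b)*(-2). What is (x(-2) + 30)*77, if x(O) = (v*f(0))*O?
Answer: 2310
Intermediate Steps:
f(b) = -4*b (f(b) = (2*b)*(-2) = -4*b)
v = 204/5 (v = -12*(-2 + (-2/5 - 3/3)) = -12*(-2 + (-2*⅕ - 3*⅓)) = -12*(-2 + (-⅖ - 1)) = -12*(-2 - 7/5) = -12*(-17)/5 = -6*(-34/5) = 204/5 ≈ 40.800)
x(O) = 0 (x(O) = (204*(-4*0)/5)*O = ((204/5)*0)*O = 0*O = 0)
(x(-2) + 30)*77 = (0 + 30)*77 = 30*77 = 2310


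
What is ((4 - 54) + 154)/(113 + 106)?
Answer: 104/219 ≈ 0.47489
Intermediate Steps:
((4 - 54) + 154)/(113 + 106) = (-50 + 154)/219 = 104*(1/219) = 104/219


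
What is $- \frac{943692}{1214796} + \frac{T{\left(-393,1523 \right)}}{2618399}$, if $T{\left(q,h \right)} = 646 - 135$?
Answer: $- \frac{29408826528}{37866912281} \approx -0.77664$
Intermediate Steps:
$T{\left(q,h \right)} = 511$ ($T{\left(q,h \right)} = 646 - 135 = 511$)
$- \frac{943692}{1214796} + \frac{T{\left(-393,1523 \right)}}{2618399} = - \frac{943692}{1214796} + \frac{511}{2618399} = \left(-943692\right) \frac{1}{1214796} + 511 \cdot \frac{1}{2618399} = - \frac{78641}{101233} + \frac{73}{374057} = - \frac{29408826528}{37866912281}$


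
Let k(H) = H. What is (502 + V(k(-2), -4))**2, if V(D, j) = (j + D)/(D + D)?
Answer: 1014049/4 ≈ 2.5351e+5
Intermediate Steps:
V(D, j) = (D + j)/(2*D) (V(D, j) = (D + j)/((2*D)) = (D + j)*(1/(2*D)) = (D + j)/(2*D))
(502 + V(k(-2), -4))**2 = (502 + (1/2)*(-2 - 4)/(-2))**2 = (502 + (1/2)*(-1/2)*(-6))**2 = (502 + 3/2)**2 = (1007/2)**2 = 1014049/4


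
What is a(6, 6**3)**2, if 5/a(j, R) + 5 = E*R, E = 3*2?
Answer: 25/1666681 ≈ 1.5000e-5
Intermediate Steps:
E = 6
a(j, R) = 5/(-5 + 6*R)
a(6, 6**3)**2 = (5/(-5 + 6*6**3))**2 = (5/(-5 + 6*216))**2 = (5/(-5 + 1296))**2 = (5/1291)**2 = 25/1666681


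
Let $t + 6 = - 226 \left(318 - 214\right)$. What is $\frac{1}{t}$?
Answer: $- \frac{1}{23510} \approx -4.2535 \cdot 10^{-5}$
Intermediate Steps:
$t = -23510$ ($t = -6 - 226 \left(318 - 214\right) = -6 - 23504 = -23510$)
$\frac{1}{t} = \frac{1}{-23510} = - \frac{1}{23510}$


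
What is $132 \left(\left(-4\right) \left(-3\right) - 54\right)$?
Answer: $-5544$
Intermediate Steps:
$132 \left(\left(-4\right) \left(-3\right) - 54\right) = 132 \left(12 - 54\right) = 132 \left(-42\right) = -5544$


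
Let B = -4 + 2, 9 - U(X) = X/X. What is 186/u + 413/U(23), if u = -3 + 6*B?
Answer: 1569/40 ≈ 39.225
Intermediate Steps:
U(X) = 8 (U(X) = 9 - X/X = 9 - 1*1 = 9 - 1 = 8)
B = -2
u = -15 (u = -3 + 6*(-2) = -3 - 12 = -15)
186/u + 413/U(23) = 186/(-15) + 413/8 = 186*(-1/15) + 413*(1/8) = -62/5 + 413/8 = 1569/40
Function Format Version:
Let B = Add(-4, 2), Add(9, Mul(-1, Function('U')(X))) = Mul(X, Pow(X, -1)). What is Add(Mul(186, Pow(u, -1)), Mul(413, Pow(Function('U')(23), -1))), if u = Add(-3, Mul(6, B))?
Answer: Rational(1569, 40) ≈ 39.225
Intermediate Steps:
Function('U')(X) = 8 (Function('U')(X) = Add(9, Mul(-1, Mul(X, Pow(X, -1)))) = Add(9, Mul(-1, 1)) = Add(9, -1) = 8)
B = -2
u = -15 (u = Add(-3, Mul(6, -2)) = Add(-3, -12) = -15)
Add(Mul(186, Pow(u, -1)), Mul(413, Pow(Function('U')(23), -1))) = Add(Mul(186, Pow(-15, -1)), Mul(413, Pow(8, -1))) = Add(Mul(186, Rational(-1, 15)), Mul(413, Rational(1, 8))) = Add(Rational(-62, 5), Rational(413, 8)) = Rational(1569, 40)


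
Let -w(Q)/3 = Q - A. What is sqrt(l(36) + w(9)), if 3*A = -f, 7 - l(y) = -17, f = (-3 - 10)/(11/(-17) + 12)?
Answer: I*sqrt(69094)/193 ≈ 1.362*I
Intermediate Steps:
f = -221/193 (f = -13/(11*(-1/17) + 12) = -13/(-11/17 + 12) = -13/193/17 = -13*17/193 = -221/193 ≈ -1.1451)
l(y) = 24 (l(y) = 7 - 1*(-17) = 7 + 17 = 24)
A = 221/579 (A = (-1*(-221/193))/3 = (1/3)*(221/193) = 221/579 ≈ 0.38169)
w(Q) = 221/193 - 3*Q (w(Q) = -3*(Q - 1*221/579) = -3*(Q - 221/579) = -3*(-221/579 + Q) = 221/193 - 3*Q)
sqrt(l(36) + w(9)) = sqrt(24 + (221/193 - 3*9)) = sqrt(24 + (221/193 - 27)) = sqrt(24 - 4990/193) = sqrt(-358/193) = I*sqrt(69094)/193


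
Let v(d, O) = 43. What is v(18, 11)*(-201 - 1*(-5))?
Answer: -8428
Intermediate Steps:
v(18, 11)*(-201 - 1*(-5)) = 43*(-201 - 1*(-5)) = 43*(-201 + 5) = 43*(-196) = -8428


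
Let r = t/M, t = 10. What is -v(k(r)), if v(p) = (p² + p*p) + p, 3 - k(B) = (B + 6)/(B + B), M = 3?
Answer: -168/25 ≈ -6.7200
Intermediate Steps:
r = 10/3 ≈ 3.3333
k(B) = 3 - (6 + B)/(2*B) (k(B) = 3 - (B + 6)/(B + B) = 3 - (6 + B)/(2*B))
v(p) = p + 2*p² (v(p) = (p² + p²) + p = 2*p² + p = p + 2*p²)
-v(k(r)) = -(5/2 - 3/10/3)*(1 + 2*(5/2 - 3/10/3)) = -(5/2 - 3*3/10)*(1 + 2*(5/2 - 3*3/10)) = -(5/2 - 9/10)*(1 + 2*(5/2 - 9/10)) = -8*(1 + 2*(8/5))/5 = -8*(1 + 16/5)/5 = -8*21/(5*5) = -1*168/25 = -168/25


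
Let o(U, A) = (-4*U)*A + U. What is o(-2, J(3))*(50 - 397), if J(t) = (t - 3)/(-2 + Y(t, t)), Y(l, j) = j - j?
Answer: 694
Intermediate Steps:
Y(l, j) = 0
J(t) = 3/2 - t/2 (J(t) = (t - 3)/(-2 + 0) = (-3 + t)/(-2) = (-3 + t)*(-1/2) = 3/2 - t/2)
o(U, A) = U - 4*A*U (o(U, A) = -4*A*U + U = U - 4*A*U)
o(-2, J(3))*(50 - 397) = (-2*(1 - 4*(3/2 - 1/2*3)))*(50 - 397) = -2*(1 - 4*(3/2 - 3/2))*(-347) = -2*(1 - 4*0)*(-347) = -2*(1 + 0)*(-347) = -2*1*(-347) = -2*(-347) = 694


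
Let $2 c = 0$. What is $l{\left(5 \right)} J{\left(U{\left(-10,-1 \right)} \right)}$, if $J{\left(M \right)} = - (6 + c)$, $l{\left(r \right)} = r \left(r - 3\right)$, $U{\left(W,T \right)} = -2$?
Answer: $-60$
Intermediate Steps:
$l{\left(r \right)} = r \left(-3 + r\right)$
$c = 0$ ($c = \frac{1}{2} \cdot 0 = 0$)
$J{\left(M \right)} = -6$ ($J{\left(M \right)} = - (6 + 0) = \left(-1\right) 6 = -6$)
$l{\left(5 \right)} J{\left(U{\left(-10,-1 \right)} \right)} = 5 \left(-3 + 5\right) \left(-6\right) = 5 \cdot 2 \left(-6\right) = 10 \left(-6\right) = -60$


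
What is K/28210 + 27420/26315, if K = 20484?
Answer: 131255466/74234615 ≈ 1.7681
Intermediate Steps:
K/28210 + 27420/26315 = 20484/28210 + 27420/26315 = 20484*(1/28210) + 27420*(1/26315) = 10242/14105 + 5484/5263 = 131255466/74234615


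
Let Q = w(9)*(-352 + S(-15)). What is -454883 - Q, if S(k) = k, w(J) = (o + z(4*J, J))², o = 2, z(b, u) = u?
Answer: -410476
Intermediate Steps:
w(J) = (2 + J)²
Q = -44407 (Q = (2 + 9)²*(-352 - 15) = 11²*(-367) = 121*(-367) = -44407)
-454883 - Q = -454883 - 1*(-44407) = -454883 + 44407 = -410476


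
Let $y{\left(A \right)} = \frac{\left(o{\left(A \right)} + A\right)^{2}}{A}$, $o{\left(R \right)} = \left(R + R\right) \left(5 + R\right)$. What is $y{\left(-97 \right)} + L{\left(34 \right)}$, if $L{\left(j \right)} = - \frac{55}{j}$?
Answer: $- \frac{110446777}{34} \approx -3.2484 \cdot 10^{6}$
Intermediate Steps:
$o{\left(R \right)} = 2 R \left(5 + R\right)$
$y{\left(A \right)} = \frac{\left(A + 2 A \left(5 + A\right)\right)^{2}}{A}$ ($y{\left(A \right)} = \frac{\left(2 A \left(5 + A\right) + A\right)^{2}}{A} = \frac{\left(A + 2 A \left(5 + A\right)\right)^{2}}{A}$)
$y{\left(-97 \right)} + L{\left(34 \right)} = - 97 \left(11 + 2 \left(-97\right)\right)^{2} - \frac{55}{34} = - 97 \left(11 - 194\right)^{2} - \frac{55}{34} = - 97 \left(-183\right)^{2} - \frac{55}{34} = \left(-97\right) 33489 - \frac{55}{34} = -3248433 - \frac{55}{34} = - \frac{110446777}{34}$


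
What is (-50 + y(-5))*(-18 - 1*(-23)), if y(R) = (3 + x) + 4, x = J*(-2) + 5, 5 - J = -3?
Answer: -270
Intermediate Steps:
J = 8 (J = 5 - 1*(-3) = 5 + 3 = 8)
x = -11 (x = 8*(-2) + 5 = -16 + 5 = -11)
y(R) = -4 (y(R) = (3 - 11) + 4 = -8 + 4 = -4)
(-50 + y(-5))*(-18 - 1*(-23)) = (-50 - 4)*(-18 - 1*(-23)) = -54*(-18 + 23) = -54*5 = -270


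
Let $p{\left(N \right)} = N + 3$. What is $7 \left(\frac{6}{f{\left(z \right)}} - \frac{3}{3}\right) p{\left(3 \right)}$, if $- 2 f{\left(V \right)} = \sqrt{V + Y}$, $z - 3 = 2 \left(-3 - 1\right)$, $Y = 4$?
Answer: $-42 + 504 i \approx -42.0 + 504.0 i$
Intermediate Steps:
$z = -5$ ($z = 3 + 2 \left(-3 - 1\right) = 3 + 2 \left(-4\right) = 3 - 8 = -5$)
$p{\left(N \right)} = 3 + N$
$f{\left(V \right)} = - \frac{\sqrt{4 + V}}{2}$ ($f{\left(V \right)} = - \frac{\sqrt{V + 4}}{2} = - \frac{\sqrt{4 + V}}{2}$)
$7 \left(\frac{6}{f{\left(z \right)}} - \frac{3}{3}\right) p{\left(3 \right)} = 7 \left(\frac{6}{\left(- \frac{1}{2}\right) \sqrt{4 - 5}} - \frac{3}{3}\right) \left(3 + 3\right) = 7 \left(\frac{6}{\left(- \frac{1}{2}\right) \sqrt{-1}} - 1\right) 6 = 7 \left(\frac{6}{\left(- \frac{1}{2}\right) i} - 1\right) 6 = 7 \left(6 \cdot 2 i - 1\right) 6 = 7 \left(12 i - 1\right) 6 = 7 \left(-1 + 12 i\right) 6 = \left(-7 + 84 i\right) 6 = -42 + 504 i$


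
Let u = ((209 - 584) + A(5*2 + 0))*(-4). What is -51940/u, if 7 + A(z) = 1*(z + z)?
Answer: -12985/362 ≈ -35.870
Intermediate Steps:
A(z) = -7 + 2*z (A(z) = -7 + 1*(z + z) = -7 + 1*(2*z) = -7 + 2*z)
u = 1448 (u = ((209 - 584) + (-7 + 2*(5*2 + 0)))*(-4) = (-375 + (-7 + 2*(10 + 0)))*(-4) = (-375 + (-7 + 2*10))*(-4) = (-375 + (-7 + 20))*(-4) = (-375 + 13)*(-4) = -362*(-4) = 1448)
-51940/u = -51940/1448 = -51940*1/1448 = -12985/362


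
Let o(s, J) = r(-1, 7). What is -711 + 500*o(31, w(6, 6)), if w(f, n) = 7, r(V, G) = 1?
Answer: -211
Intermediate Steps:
o(s, J) = 1
-711 + 500*o(31, w(6, 6)) = -711 + 500*1 = -711 + 500 = -211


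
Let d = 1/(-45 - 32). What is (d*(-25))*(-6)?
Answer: -150/77 ≈ -1.9481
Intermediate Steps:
d = -1/77 (d = 1/(-77) = -1/77 ≈ -0.012987)
(d*(-25))*(-6) = -1/77*(-25)*(-6) = (25/77)*(-6) = -150/77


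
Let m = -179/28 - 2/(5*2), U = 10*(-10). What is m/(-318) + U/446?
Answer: -2020171/9927960 ≈ -0.20348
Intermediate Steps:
U = -100
m = -923/140 (m = -179*1/28 - 2/10 = -179/28 - 2*⅒ = -179/28 - ⅕ = -923/140 ≈ -6.5929)
m/(-318) + U/446 = -923/140/(-318) - 100/446 = -923/140*(-1/318) - 100*1/446 = 923/44520 - 50/223 = -2020171/9927960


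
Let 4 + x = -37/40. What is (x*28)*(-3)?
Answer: 4137/10 ≈ 413.70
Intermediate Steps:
x = -197/40 (x = -4 - 37/40 = -197/40 ≈ -4.9250)
(x*28)*(-3) = -197/40*28*(-3) = -1379/10*(-3) = 4137/10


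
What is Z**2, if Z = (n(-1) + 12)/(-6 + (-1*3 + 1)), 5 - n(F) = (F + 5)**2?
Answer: 1/64 ≈ 0.015625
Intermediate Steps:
n(F) = 5 - (5 + F)**2 (n(F) = 5 - (F + 5)**2 = 5 - (5 + F)**2)
Z = -1/8 (Z = ((5 - (5 - 1)**2) + 12)/(-6 + (-1*3 + 1)) = ((5 - 1*4**2) + 12)/(-6 + (-3 + 1)) = ((5 - 1*16) + 12)/(-6 - 2) = ((5 - 16) + 12)/(-8) = (-11 + 12)*(-1/8) = 1*(-1/8) = -1/8 ≈ -0.12500)
Z**2 = (-1/8)**2 = 1/64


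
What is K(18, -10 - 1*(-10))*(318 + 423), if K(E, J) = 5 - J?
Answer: 3705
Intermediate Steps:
K(18, -10 - 1*(-10))*(318 + 423) = (5 - (-10 - 1*(-10)))*(318 + 423) = (5 - (-10 + 10))*741 = (5 - 1*0)*741 = (5 + 0)*741 = 5*741 = 3705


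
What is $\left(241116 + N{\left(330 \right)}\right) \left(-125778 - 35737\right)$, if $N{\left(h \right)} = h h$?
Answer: $-56532834240$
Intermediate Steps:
$N{\left(h \right)} = h^{2}$
$\left(241116 + N{\left(330 \right)}\right) \left(-125778 - 35737\right) = \left(241116 + 330^{2}\right) \left(-125778 - 35737\right) = \left(241116 + 108900\right) \left(-161515\right) = 350016 \left(-161515\right) = -56532834240$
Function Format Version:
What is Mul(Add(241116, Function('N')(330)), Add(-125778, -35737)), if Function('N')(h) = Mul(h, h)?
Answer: -56532834240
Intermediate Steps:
Function('N')(h) = Pow(h, 2)
Mul(Add(241116, Function('N')(330)), Add(-125778, -35737)) = Mul(Add(241116, Pow(330, 2)), Add(-125778, -35737)) = Mul(Add(241116, 108900), -161515) = Mul(350016, -161515) = -56532834240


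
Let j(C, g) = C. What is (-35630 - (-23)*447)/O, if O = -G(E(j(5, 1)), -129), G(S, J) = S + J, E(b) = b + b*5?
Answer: -25349/99 ≈ -256.05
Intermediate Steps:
E(b) = 6*b (E(b) = b + 5*b = 6*b)
G(S, J) = J + S
O = 99 (O = -(-129 + 6*5) = -(-129 + 30) = -1*(-99) = 99)
(-35630 - (-23)*447)/O = (-35630 - (-23)*447)/99 = (-35630 - 1*(-10281))*(1/99) = (-35630 + 10281)*(1/99) = -25349*1/99 = -25349/99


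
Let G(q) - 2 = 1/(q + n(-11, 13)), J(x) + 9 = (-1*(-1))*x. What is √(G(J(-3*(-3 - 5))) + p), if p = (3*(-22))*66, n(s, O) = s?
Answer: 9*I*√215/2 ≈ 65.983*I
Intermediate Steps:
J(x) = -9 + x (J(x) = -9 + (-1*(-1))*x = -9 + 1*x = -9 + x)
G(q) = 2 + 1/(-11 + q) (G(q) = 2 + 1/(q - 11) = 2 + 1/(-11 + q))
p = -4356 (p = -66*66 = -4356)
√(G(J(-3*(-3 - 5))) + p) = √((-21 + 2*(-9 - 3*(-3 - 5)))/(-11 + (-9 - 3*(-3 - 5))) - 4356) = √((-21 + 2*(-9 - 3*(-8)))/(-11 + (-9 - 3*(-8))) - 4356) = √((-21 + 2*(-9 + 24))/(-11 + (-9 + 24)) - 4356) = √((-21 + 2*15)/(-11 + 15) - 4356) = √((-21 + 30)/4 - 4356) = √((¼)*9 - 4356) = √(9/4 - 4356) = √(-17415/4) = 9*I*√215/2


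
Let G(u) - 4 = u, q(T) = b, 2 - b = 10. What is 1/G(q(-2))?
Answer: -¼ ≈ -0.25000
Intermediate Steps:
b = -8 (b = 2 - 1*10 = 2 - 10 = -8)
q(T) = -8
G(u) = 4 + u
1/G(q(-2)) = 1/(4 - 8) = 1/(-4) = -¼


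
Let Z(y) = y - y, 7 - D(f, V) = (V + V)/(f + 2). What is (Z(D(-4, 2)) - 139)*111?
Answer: -15429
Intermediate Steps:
D(f, V) = 7 - 2*V/(2 + f) (D(f, V) = 7 - (V + V)/(f + 2) = 7 - 2*V/(2 + f))
Z(y) = 0
(Z(D(-4, 2)) - 139)*111 = (0 - 139)*111 = -139*111 = -15429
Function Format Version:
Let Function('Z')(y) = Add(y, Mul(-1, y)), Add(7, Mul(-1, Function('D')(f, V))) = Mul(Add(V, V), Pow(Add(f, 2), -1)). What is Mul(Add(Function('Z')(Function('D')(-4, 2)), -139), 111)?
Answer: -15429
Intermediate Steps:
Function('D')(f, V) = Add(7, Mul(-2, V, Pow(Add(2, f), -1))) (Function('D')(f, V) = Add(7, Mul(-1, Mul(Add(V, V), Pow(Add(f, 2), -1)))) = Add(7, Mul(-1, Mul(Mul(2, V), Pow(Add(2, f), -1)))) = Add(7, Mul(-1, Mul(2, V, Pow(Add(2, f), -1)))) = Add(7, Mul(-2, V, Pow(Add(2, f), -1))))
Function('Z')(y) = 0
Mul(Add(Function('Z')(Function('D')(-4, 2)), -139), 111) = Mul(Add(0, -139), 111) = Mul(-139, 111) = -15429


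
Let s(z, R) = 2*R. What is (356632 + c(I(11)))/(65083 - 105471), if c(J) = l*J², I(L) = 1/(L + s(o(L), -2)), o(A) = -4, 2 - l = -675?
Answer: -17475645/1979012 ≈ -8.8305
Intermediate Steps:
l = 677 (l = 2 - 1*(-675) = 2 + 675 = 677)
I(L) = 1/(-4 + L) (I(L) = 1/(L + 2*(-2)) = 1/(L - 4) = 1/(-4 + L))
c(J) = 677*J²
(356632 + c(I(11)))/(65083 - 105471) = (356632 + 677*(1/(-4 + 11))²)/(65083 - 105471) = (356632 + 677*(1/7)²)/(-40388) = (356632 + 677*(⅐)²)*(-1/40388) = (356632 + 677*(1/49))*(-1/40388) = (356632 + 677/49)*(-1/40388) = (17475645/49)*(-1/40388) = -17475645/1979012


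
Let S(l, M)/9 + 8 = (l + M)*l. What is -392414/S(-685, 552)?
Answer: -392414/819873 ≈ -0.47863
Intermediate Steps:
S(l, M) = -72 + 9*l*(M + l) (S(l, M) = -72 + 9*((l + M)*l) = -72 + 9*((M + l)*l) = -72 + 9*(l*(M + l)) = -72 + 9*l*(M + l))
-392414/S(-685, 552) = -392414/(-72 + 9*(-685)² + 9*552*(-685)) = -392414/(-72 + 9*469225 - 3403080) = -392414/(-72 + 4223025 - 3403080) = -392414/819873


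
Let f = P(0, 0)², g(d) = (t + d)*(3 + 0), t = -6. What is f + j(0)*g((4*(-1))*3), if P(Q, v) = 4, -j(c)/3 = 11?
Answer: 1798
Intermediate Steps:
j(c) = -33 (j(c) = -3*11 = -33)
g(d) = -18 + 3*d (g(d) = (-6 + d)*(3 + 0) = (-6 + d)*3 = -18 + 3*d)
f = 16 (f = 4² = 16)
f + j(0)*g((4*(-1))*3) = 16 - 33*(-18 + 3*((4*(-1))*3)) = 16 - 33*(-18 + 3*(-4*3)) = 16 - 33*(-18 + 3*(-12)) = 16 - 33*(-18 - 36) = 16 - 33*(-54) = 16 + 1782 = 1798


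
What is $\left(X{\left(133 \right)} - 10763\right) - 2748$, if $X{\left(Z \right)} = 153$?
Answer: $-13358$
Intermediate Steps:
$\left(X{\left(133 \right)} - 10763\right) - 2748 = \left(153 - 10763\right) - 2748 = -10610 - 2748 = -13358$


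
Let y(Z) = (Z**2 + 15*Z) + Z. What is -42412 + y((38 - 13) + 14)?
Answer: -40267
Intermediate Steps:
y(Z) = Z**2 + 16*Z
-42412 + y((38 - 13) + 14) = -42412 + ((38 - 13) + 14)*(16 + ((38 - 13) + 14)) = -42412 + (25 + 14)*(16 + (25 + 14)) = -42412 + 39*(16 + 39) = -42412 + 39*55 = -42412 + 2145 = -40267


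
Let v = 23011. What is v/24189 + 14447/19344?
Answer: 264861089/155970672 ≈ 1.6981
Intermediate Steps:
v/24189 + 14447/19344 = 23011/24189 + 14447/19344 = 264861089/155970672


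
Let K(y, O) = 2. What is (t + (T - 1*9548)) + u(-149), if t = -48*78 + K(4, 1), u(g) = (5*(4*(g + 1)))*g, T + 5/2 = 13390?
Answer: 882275/2 ≈ 4.4114e+5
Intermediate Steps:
T = 26775/2 (T = -5/2 + 13390 = 26775/2 ≈ 13388.)
u(g) = g*(20 + 20*g) (u(g) = (5*(4*(1 + g)))*g = (5*(4 + 4*g))*g = (20 + 20*g)*g = g*(20 + 20*g))
t = -3742 (t = -48*78 + 2 = -3744 + 2 = -3742)
(t + (T - 1*9548)) + u(-149) = (-3742 + (26775/2 - 1*9548)) + 20*(-149)*(1 - 149) = (-3742 + (26775/2 - 9548)) + 20*(-149)*(-148) = (-3742 + 7679/2) + 441040 = 195/2 + 441040 = 882275/2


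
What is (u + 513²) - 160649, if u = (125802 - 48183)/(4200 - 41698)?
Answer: 3844217341/37498 ≈ 1.0252e+5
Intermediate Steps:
u = -77619/37498 (u = 77619/(-37498) = 77619*(-1/37498) = -77619/37498 ≈ -2.0700)
(u + 513²) - 160649 = (-77619/37498 + 513²) - 160649 = (-77619/37498 + 263169) - 160649 = 9868233543/37498 - 160649 = 3844217341/37498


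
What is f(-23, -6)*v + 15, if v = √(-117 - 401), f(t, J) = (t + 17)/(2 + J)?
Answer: 15 + 3*I*√518/2 ≈ 15.0 + 34.139*I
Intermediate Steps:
f(t, J) = (17 + t)/(2 + J)
v = I*√518 (v = √(-518) = I*√518 ≈ 22.76*I)
f(-23, -6)*v + 15 = ((17 - 23)/(2 - 6))*(I*√518) + 15 = (-6/(-4))*(I*√518) + 15 = (-¼*(-6))*(I*√518) + 15 = 3*(I*√518)/2 + 15 = 3*I*√518/2 + 15 = 15 + 3*I*√518/2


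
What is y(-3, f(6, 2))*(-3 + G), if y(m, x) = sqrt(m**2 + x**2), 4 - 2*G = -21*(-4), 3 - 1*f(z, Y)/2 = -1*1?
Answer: -43*sqrt(73) ≈ -367.39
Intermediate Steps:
f(z, Y) = 8 (f(z, Y) = 6 - (-2) = 6 - 2*(-1) = 6 + 2 = 8)
G = -40 (G = 2 - (-21)*(-4)/2 = 2 - 1/2*84 = 2 - 42 = -40)
y(-3, f(6, 2))*(-3 + G) = sqrt((-3)**2 + 8**2)*(-3 - 40) = sqrt(9 + 64)*(-43) = sqrt(73)*(-43) = -43*sqrt(73)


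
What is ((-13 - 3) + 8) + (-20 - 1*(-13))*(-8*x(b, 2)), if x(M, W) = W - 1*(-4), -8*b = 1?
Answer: 328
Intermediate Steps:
b = -⅛ (b = -⅛*1 = -⅛ ≈ -0.12500)
x(M, W) = 4 + W (x(M, W) = W + 4 = 4 + W)
((-13 - 3) + 8) + (-20 - 1*(-13))*(-8*x(b, 2)) = ((-13 - 3) + 8) + (-20 - 1*(-13))*(-8*(4 + 2)) = (-16 + 8) + (-20 + 13)*(-8*6) = -8 - 7*(-48) = -8 + 336 = 328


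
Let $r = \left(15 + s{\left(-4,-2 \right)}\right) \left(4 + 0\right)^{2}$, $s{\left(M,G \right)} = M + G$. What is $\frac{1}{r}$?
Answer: $\frac{1}{144} \approx 0.0069444$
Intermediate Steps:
$s{\left(M,G \right)} = G + M$
$r = 144$ ($r = \left(15 - 6\right) \left(4 + 0\right)^{2} = \left(15 - 6\right) 4^{2} = 9 \cdot 16 = 144$)
$\frac{1}{r} = \frac{1}{144}$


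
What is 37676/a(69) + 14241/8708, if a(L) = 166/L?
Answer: 11320031979/722764 ≈ 15662.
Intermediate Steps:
37676/a(69) + 14241/8708 = 37676/((166/69)) + 14241/8708 = 37676/((166*(1/69))) + 14241*(1/8708) = 37676/(166/69) + 14241/8708 = 37676*(69/166) + 14241/8708 = 1299822/83 + 14241/8708 = 11320031979/722764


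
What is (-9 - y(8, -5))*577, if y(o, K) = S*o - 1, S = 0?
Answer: -4616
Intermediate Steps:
y(o, K) = -1 (y(o, K) = 0*o - 1 = 0 - 1 = -1)
(-9 - y(8, -5))*577 = (-9 - 1*(-1))*577 = (-9 + 1)*577 = -8*577 = -4616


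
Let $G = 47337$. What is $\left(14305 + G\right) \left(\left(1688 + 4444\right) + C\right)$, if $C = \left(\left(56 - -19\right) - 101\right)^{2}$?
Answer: $419658736$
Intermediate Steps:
$C = 676$ ($C = \left(\left(56 + 19\right) - 101\right)^{2} = \left(75 - 101\right)^{2} = \left(-26\right)^{2} = 676$)
$\left(14305 + G\right) \left(\left(1688 + 4444\right) + C\right) = \left(14305 + 47337\right) \left(\left(1688 + 4444\right) + 676\right) = 61642 \left(6132 + 676\right) = 61642 \cdot 6808 = 419658736$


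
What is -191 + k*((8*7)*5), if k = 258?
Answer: 72049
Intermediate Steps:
-191 + k*((8*7)*5) = -191 + 258*((8*7)*5) = -191 + 258*(56*5) = -191 + 258*280 = -191 + 72240 = 72049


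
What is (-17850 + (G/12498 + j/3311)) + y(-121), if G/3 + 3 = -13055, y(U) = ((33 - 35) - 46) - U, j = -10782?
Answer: -122648721126/6896813 ≈ -17783.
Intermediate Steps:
y(U) = -48 - U (y(U) = (-2 - 46) - U = -48 - U)
G = -39174 (G = -9 + 3*(-13055) = -9 - 39165 = -39174)
(-17850 + (G/12498 + j/3311)) + y(-121) = (-17850 + (-39174/12498 - 10782/3311)) + (-48 - 1*(-121)) = (-17850 + (-39174*1/12498 - 10782*1/3311)) + (-48 + 121) = (-17850 + (-6529/2083 - 10782/3311)) + 73 = (-17850 - 44076425/6896813) + 73 = -123152188475/6896813 + 73 = -122648721126/6896813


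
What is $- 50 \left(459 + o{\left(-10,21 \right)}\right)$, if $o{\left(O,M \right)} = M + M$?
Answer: $-25050$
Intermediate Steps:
$o{\left(O,M \right)} = 2 M$
$- 50 \left(459 + o{\left(-10,21 \right)}\right) = - 50 \left(459 + 2 \cdot 21\right) = - 50 \left(459 + 42\right) = \left(-50\right) 501 = -25050$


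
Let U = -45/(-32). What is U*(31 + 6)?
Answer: 1665/32 ≈ 52.031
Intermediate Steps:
U = 45/32 (U = -45*(-1/32) = 45/32 ≈ 1.4063)
U*(31 + 6) = 45*(31 + 6)/32 = (45/32)*37 = 1665/32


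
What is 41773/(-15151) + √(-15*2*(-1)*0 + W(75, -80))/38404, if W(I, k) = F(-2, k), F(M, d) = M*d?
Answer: -41773/15151 + √10/9601 ≈ -2.7568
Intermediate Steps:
W(I, k) = -2*k
41773/(-15151) + √(-15*2*(-1)*0 + W(75, -80))/38404 = 41773/(-15151) + √(-15*2*(-1)*0 - 2*(-80))/38404 = 41773*(-1/15151) + √(-(-30)*0 + 160)*(1/38404) = -41773/15151 + √(-15*0 + 160)*(1/38404) = -41773/15151 + √(0 + 160)*(1/38404) = -41773/15151 + √160*(1/38404) = -41773/15151 + (4*√10)*(1/38404) = -41773/15151 + √10/9601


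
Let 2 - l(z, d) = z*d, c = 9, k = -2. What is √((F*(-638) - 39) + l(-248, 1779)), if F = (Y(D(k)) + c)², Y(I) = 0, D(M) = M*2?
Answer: √389477 ≈ 624.08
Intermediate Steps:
D(M) = 2*M
l(z, d) = 2 - d*z (l(z, d) = 2 - z*d = 2 - d*z)
F = 81 (F = (0 + 9)² = 9² = 81)
√((F*(-638) - 39) + l(-248, 1779)) = √((81*(-638) - 39) + (2 - 1*1779*(-248))) = √((-51678 - 39) + (2 + 441192)) = √(-51717 + 441194) = √389477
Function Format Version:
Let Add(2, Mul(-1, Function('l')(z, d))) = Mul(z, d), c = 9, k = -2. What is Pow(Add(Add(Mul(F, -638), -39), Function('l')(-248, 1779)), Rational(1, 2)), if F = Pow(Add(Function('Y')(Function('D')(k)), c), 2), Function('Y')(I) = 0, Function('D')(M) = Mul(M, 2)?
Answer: Pow(389477, Rational(1, 2)) ≈ 624.08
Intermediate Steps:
Function('D')(M) = Mul(2, M)
Function('l')(z, d) = Add(2, Mul(-1, d, z)) (Function('l')(z, d) = Add(2, Mul(-1, Mul(z, d))) = Add(2, Mul(-1, Mul(d, z))) = Add(2, Mul(-1, d, z)))
F = 81 (F = Pow(Add(0, 9), 2) = Pow(9, 2) = 81)
Pow(Add(Add(Mul(F, -638), -39), Function('l')(-248, 1779)), Rational(1, 2)) = Pow(Add(Add(Mul(81, -638), -39), Add(2, Mul(-1, 1779, -248))), Rational(1, 2)) = Pow(Add(Add(-51678, -39), Add(2, 441192)), Rational(1, 2)) = Pow(Add(-51717, 441194), Rational(1, 2)) = Pow(389477, Rational(1, 2))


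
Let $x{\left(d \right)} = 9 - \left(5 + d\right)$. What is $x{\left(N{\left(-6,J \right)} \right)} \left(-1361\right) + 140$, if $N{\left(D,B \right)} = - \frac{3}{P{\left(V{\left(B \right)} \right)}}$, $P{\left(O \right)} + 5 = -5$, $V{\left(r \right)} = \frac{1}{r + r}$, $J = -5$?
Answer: $- \frac{48957}{10} \approx -4895.7$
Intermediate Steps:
$V{\left(r \right)} = \frac{1}{2 r}$
$P{\left(O \right)} = -10$ ($P{\left(O \right)} = -5 - 5 = -10$)
$N{\left(D,B \right)} = \frac{3}{10}$ ($N{\left(D,B \right)} = - \frac{3}{-10} = \left(-3\right) \left(- \frac{1}{10}\right) = \frac{3}{10}$)
$x{\left(d \right)} = 4 - d$ ($x{\left(d \right)} = 9 - \left(5 + d\right) = 4 - d$)
$x{\left(N{\left(-6,J \right)} \right)} \left(-1361\right) + 140 = \left(4 - \frac{3}{10}\right) \left(-1361\right) + 140 = \frac{37}{10} \left(-1361\right) + 140 = - \frac{50357}{10} + 140 = - \frac{48957}{10}$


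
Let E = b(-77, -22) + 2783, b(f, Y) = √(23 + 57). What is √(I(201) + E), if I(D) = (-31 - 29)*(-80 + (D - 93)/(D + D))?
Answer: √(33967727 + 17956*√5)/67 ≈ 87.039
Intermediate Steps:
b(f, Y) = 4*√5 (b(f, Y) = √80 = 4*√5)
E = 2783 + 4*√5 (E = 4*√5 + 2783 = 2783 + 4*√5 ≈ 2791.9)
I(D) = 4800 - 30*(-93 + D)/D (I(D) = -60*(-80 + (-93 + D)/((2*D))) = -60*(-80 + (-93 + D)*(1/(2*D))) = -60*(-80 + (-93 + D)/(2*D)) = 4800 - 30*(-93 + D)/D)
√(I(201) + E) = √((4770 + 2790/201) + (2783 + 4*√5)) = √((4770 + 2790*(1/201)) + (2783 + 4*√5)) = √((4770 + 930/67) + (2783 + 4*√5)) = √(320520/67 + (2783 + 4*√5)) = √(506981/67 + 4*√5)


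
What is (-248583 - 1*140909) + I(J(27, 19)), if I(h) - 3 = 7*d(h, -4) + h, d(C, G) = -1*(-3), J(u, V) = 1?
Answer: -389467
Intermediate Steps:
d(C, G) = 3
I(h) = 24 + h (I(h) = 3 + (7*3 + h) = 3 + (21 + h) = 24 + h)
(-248583 - 1*140909) + I(J(27, 19)) = (-248583 - 1*140909) + (24 + 1) = (-248583 - 140909) + 25 = -389492 + 25 = -389467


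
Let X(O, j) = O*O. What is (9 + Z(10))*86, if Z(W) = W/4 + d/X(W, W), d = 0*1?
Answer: 989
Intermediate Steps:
X(O, j) = O²
d = 0
Z(W) = W/4 (Z(W) = W/4 + 0/(W²) = W*(¼) + 0/W² = W/4 + 0 = W/4)
(9 + Z(10))*86 = (9 + (¼)*10)*86 = (9 + 5/2)*86 = (23/2)*86 = 989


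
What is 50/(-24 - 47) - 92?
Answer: -6582/71 ≈ -92.704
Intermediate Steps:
50/(-24 - 47) - 92 = 50/(-71) - 92 = -1/71*50 - 92 = -50/71 - 92 = -6582/71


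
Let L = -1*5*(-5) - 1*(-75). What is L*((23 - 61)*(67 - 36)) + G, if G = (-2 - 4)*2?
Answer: -117812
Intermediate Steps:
G = -12 (G = -6*2 = -12)
L = 100 (L = -5*(-5) + 75 = 25 + 75 = 100)
L*((23 - 61)*(67 - 36)) + G = 100*((23 - 61)*(67 - 36)) - 12 = 100*(-38*31) - 12 = 100*(-1178) - 12 = -117800 - 12 = -117812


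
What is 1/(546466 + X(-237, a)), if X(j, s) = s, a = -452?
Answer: 1/546014 ≈ 1.8315e-6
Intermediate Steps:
1/(546466 + X(-237, a)) = 1/(546466 - 452) = 1/546014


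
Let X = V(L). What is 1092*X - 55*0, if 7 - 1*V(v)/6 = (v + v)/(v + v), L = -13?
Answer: 39312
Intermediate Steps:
V(v) = 36 (V(v) = 42 - 6*(v + v)/(v + v) = 42 - 6*2*v/(2*v) = 42 - 6*2*v*1/(2*v) = 42 - 6*1 = 42 - 6 = 36)
X = 36
1092*X - 55*0 = 1092*36 - 55*0 = 39312 + 0 = 39312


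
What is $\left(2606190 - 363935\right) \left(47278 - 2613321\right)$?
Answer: $-5753722746965$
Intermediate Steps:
$\left(2606190 - 363935\right) \left(47278 - 2613321\right) = 2242255 \left(-2566043\right) = -5753722746965$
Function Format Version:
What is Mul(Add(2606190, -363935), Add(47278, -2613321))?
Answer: -5753722746965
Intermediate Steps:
Mul(Add(2606190, -363935), Add(47278, -2613321)) = Mul(2242255, -2566043) = -5753722746965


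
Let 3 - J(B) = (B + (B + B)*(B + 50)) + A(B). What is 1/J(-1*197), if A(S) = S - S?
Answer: -1/57718 ≈ -1.7326e-5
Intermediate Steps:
A(S) = 0
J(B) = 3 - B - 2*B*(50 + B) (J(B) = 3 - ((B + (B + B)*(B + 50)) + 0) = 3 - ((B + (2*B)*(50 + B)) + 0) = 3 - ((B + 2*B*(50 + B)) + 0) = 3 - (B + 2*B*(50 + B)) = 3 + (-B - 2*B*(50 + B)) = 3 - B - 2*B*(50 + B))
1/J(-1*197) = 1/(3 - (-101)*197 - 2*(-1*197)²) = 1/(3 - 101*(-197) - 2*(-197)²) = 1/(3 + 19897 - 2*38809) = 1/(3 + 19897 - 77618) = 1/(-57718) = -1/57718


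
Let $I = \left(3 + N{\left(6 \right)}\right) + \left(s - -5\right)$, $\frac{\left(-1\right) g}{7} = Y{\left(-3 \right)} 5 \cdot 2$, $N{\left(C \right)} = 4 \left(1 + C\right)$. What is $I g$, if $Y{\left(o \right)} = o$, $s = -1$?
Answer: $7350$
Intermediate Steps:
$N{\left(C \right)} = 4 + 4 C$
$g = 210$ ($g = - 7 \left(-3\right) 5 \cdot 2 = - 7 \left(\left(-15\right) 2\right) = \left(-7\right) \left(-30\right) = 210$)
$I = 35$ ($I = \left(3 + \left(4 + 4 \cdot 6\right)\right) - -4 = \left(3 + \left(4 + 24\right)\right) + \left(-1 + 5\right) = \left(3 + 28\right) + 4 = 31 + 4 = 35$)
$I g = 35 \cdot 210 = 7350$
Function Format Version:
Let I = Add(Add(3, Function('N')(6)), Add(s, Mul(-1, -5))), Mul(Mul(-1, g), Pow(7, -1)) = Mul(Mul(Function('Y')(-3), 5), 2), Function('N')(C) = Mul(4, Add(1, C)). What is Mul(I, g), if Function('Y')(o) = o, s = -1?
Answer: 7350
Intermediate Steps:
Function('N')(C) = Add(4, Mul(4, C))
g = 210 (g = Mul(-7, Mul(Mul(-3, 5), 2)) = Mul(-7, Mul(-15, 2)) = Mul(-7, -30) = 210)
I = 35 (I = Add(Add(3, Add(4, Mul(4, 6))), Add(-1, Mul(-1, -5))) = Add(Add(3, Add(4, 24)), Add(-1, 5)) = Add(Add(3, 28), 4) = Add(31, 4) = 35)
Mul(I, g) = Mul(35, 210) = 7350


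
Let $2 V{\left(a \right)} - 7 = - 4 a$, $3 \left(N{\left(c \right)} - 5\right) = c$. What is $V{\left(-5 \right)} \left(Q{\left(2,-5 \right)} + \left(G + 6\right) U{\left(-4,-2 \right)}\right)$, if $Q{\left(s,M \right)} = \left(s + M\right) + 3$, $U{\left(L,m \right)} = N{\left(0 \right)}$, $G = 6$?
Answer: $810$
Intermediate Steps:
$N{\left(c \right)} = 5 + \frac{c}{3}$
$U{\left(L,m \right)} = 5$ ($U{\left(L,m \right)} = 5 + \frac{1}{3} \cdot 0 = 5 + 0 = 5$)
$Q{\left(s,M \right)} = 3 + M + s$ ($Q{\left(s,M \right)} = \left(M + s\right) + 3 = 3 + M + s$)
$V{\left(a \right)} = \frac{7}{2} - 2 a$ ($V{\left(a \right)} = \frac{7}{2} + \frac{\left(-4\right) a}{2} = \frac{7}{2} - 2 a$)
$V{\left(-5 \right)} \left(Q{\left(2,-5 \right)} + \left(G + 6\right) U{\left(-4,-2 \right)}\right) = \left(\frac{7}{2} - -10\right) \left(\left(3 - 5 + 2\right) + \left(6 + 6\right) 5\right) = \left(\frac{7}{2} + 10\right) \left(0 + 12 \cdot 5\right) = \frac{27 \left(0 + 60\right)}{2} = \frac{27}{2} \cdot 60 = 810$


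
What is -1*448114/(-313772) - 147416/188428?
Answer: 4772776455/7390428802 ≈ 0.64581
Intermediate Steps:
-1*448114/(-313772) - 147416/188428 = -448114*(-1/313772) - 147416*1/188428 = 224057/156886 - 36854/47107 = 4772776455/7390428802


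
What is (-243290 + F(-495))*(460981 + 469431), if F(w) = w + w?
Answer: -227281043360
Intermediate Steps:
F(w) = 2*w
(-243290 + F(-495))*(460981 + 469431) = (-243290 + 2*(-495))*(460981 + 469431) = (-243290 - 990)*930412 = -244280*930412 = -227281043360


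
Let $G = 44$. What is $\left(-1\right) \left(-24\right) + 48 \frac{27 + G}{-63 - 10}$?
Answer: $- \frac{1656}{73} \approx -22.685$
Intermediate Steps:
$\left(-1\right) \left(-24\right) + 48 \frac{27 + G}{-63 - 10} = \left(-1\right) \left(-24\right) + 48 \frac{27 + 44}{-63 - 10} = 24 + 48 \frac{71}{-73} = 24 + 48 \cdot 71 \left(- \frac{1}{73}\right) = 24 + 48 \left(- \frac{71}{73}\right) = 24 - \frac{3408}{73} = - \frac{1656}{73}$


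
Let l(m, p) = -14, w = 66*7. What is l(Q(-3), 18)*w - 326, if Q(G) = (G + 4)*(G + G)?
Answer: -6794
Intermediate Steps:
Q(G) = 2*G*(4 + G) (Q(G) = (4 + G)*(2*G) = 2*G*(4 + G))
w = 462
l(Q(-3), 18)*w - 326 = -14*462 - 326 = -6468 - 326 = -6794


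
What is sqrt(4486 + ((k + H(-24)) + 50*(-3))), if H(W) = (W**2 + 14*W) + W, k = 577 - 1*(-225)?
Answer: sqrt(5354) ≈ 73.171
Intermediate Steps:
k = 802 (k = 577 + 225 = 802)
H(W) = W**2 + 15*W
sqrt(4486 + ((k + H(-24)) + 50*(-3))) = sqrt(4486 + ((802 - 24*(15 - 24)) + 50*(-3))) = sqrt(4486 + ((802 - 24*(-9)) - 150)) = sqrt(4486 + ((802 + 216) - 150)) = sqrt(4486 + (1018 - 150)) = sqrt(4486 + 868) = sqrt(5354)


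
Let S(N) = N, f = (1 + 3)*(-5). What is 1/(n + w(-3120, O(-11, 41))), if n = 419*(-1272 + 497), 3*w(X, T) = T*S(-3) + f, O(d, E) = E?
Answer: -3/974318 ≈ -3.0791e-6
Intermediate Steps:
f = -20 (f = 4*(-5) = -20)
w(X, T) = -20/3 - T (w(X, T) = (T*(-3) - 20)/3 = (-3*T - 20)/3 = (-20 - 3*T)/3 = -20/3 - T)
n = -324725 (n = 419*(-775) = -324725)
1/(n + w(-3120, O(-11, 41))) = 1/(-324725 + (-20/3 - 1*41)) = 1/(-324725 + (-20/3 - 41)) = 1/(-324725 - 143/3) = 1/(-974318/3) = -3/974318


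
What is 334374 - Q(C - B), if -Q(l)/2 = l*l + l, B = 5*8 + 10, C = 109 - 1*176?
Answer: 361518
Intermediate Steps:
C = -67 (C = 109 - 176 = -67)
B = 50 (B = 40 + 10 = 50)
Q(l) = -2*l - 2*l² (Q(l) = -2*(l*l + l) = -2*(l² + l) = -2*(l + l²) = -2*l - 2*l²)
334374 - Q(C - B) = 334374 - (-2)*(-67 - 1*50)*(1 + (-67 - 1*50)) = 334374 - (-2)*(-67 - 50)*(1 + (-67 - 50)) = 334374 - (-2)*(-117)*(1 - 117) = 334374 - (-2)*(-117)*(-116) = 334374 - 1*(-27144) = 334374 + 27144 = 361518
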